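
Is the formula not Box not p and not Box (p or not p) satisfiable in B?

1. not Box not p and not Box (p or not p), u
2. not Box not p, u
3. not Box (p or not p), u
4. p, v
5. not (p or not p), w
6. not p, w
7. p, w
Accessibility: uRu, uRv, uRw, vRu, vRv, wRu, wRw
Branch closes: p and not p both at w.
Every branch closes; the branch above is one of them.

No, unsatisfiable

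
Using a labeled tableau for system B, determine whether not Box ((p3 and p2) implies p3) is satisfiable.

No, unsatisfiable

1. not Box ((p3 and p2) implies p3), 0
2. not ((p3 and p2) implies p3), 1
3. p3 and p2, 1
4. not p3, 1
5. p3, 1
6. p2, 1
Accessibility: 0R0, 0R1, 1R0, 1R1
Branch closes: p3 and not p3 both at 1.
(One branch shown.) All branches close.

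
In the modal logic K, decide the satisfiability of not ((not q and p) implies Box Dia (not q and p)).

Satisfiable

1. not ((not q and p) implies Box Dia (not q and p)), u
2. not q and p, u
3. not Box Dia (not q and p), u
4. not q, u
5. p, u
6. not Dia (not q and p), v
Accessibility: uRv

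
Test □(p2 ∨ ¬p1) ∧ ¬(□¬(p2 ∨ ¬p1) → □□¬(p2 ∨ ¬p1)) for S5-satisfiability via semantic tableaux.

Unsatisfiable

1. □(p2 ∨ ¬p1) ∧ ¬(□¬(p2 ∨ ¬p1) → □□¬(p2 ∨ ¬p1)), 0
2. □(p2 ∨ ¬p1), 0
3. ¬(□¬(p2 ∨ ¬p1) → □□¬(p2 ∨ ¬p1)), 0
4. □¬(p2 ∨ ¬p1), 0
5. ¬□□¬(p2 ∨ ¬p1), 0
6. p2 ∨ ¬p1, 0
7. ¬(p2 ∨ ¬p1), 0
8. ¬p2, 0
9. p1, 0
10. ¬p1, 0
Accessibility: 0R0
Branch closes: p1 and ¬p1 both at 0.
All branches of the tableau close; one closing branch shown above.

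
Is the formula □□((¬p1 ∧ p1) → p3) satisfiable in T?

Satisfiable (open branch found)

1. □□((¬p1 ∧ p1) → p3), u
2. □((¬p1 ∧ p1) → p3), u
3. (¬p1 ∧ p1) → p3, u
4. p3, u
Accessibility: uRu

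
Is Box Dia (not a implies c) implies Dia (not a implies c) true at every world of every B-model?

Tableau for the negation not (Box Dia (not a implies c) implies Dia (not a implies c)):
1. not (Box Dia (not a implies c) implies Dia (not a implies c)), 0
2. Box Dia (not a implies c), 0   [neg-implies-rule on 1]
3. not Dia (not a implies c), 0   [neg-implies-rule on 1]
4. Dia (not a implies c), 0   [Box-rule on 2 via 0R0]
5. not (not a implies c), 0   [neg-Dia-rule on 3 via 0R0]
6. not a, 0   [neg-implies-rule on 5]
7. not c, 0   [neg-implies-rule on 5]
8. not a implies c, 1   [Dia-rule on 4: fresh world 1, 0R1]
9. Dia (not a implies c), 1   [Box-rule on 2 via 0R1]
10. not (not a implies c), 1   [neg-Dia-rule on 3 via 0R1]
11. not a, 1   [neg-implies-rule on 10]
12. not c, 1   [neg-implies-rule on 10]
13. c, 1   [implies-rule on 8 (branches; this branch)]
Accessibility: 0R0, 0R1, 1R0, 1R1
Branch closes: c and not c both at 1.
All branches of the negation close; one closing branch shown above.

Valid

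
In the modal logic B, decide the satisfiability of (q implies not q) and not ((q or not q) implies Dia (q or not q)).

1. (q implies not q) and not ((q or not q) implies Dia (q or not q)), w0
2. q implies not q, w0
3. not ((q or not q) implies Dia (q or not q)), w0
4. q or not q, w0
5. not Dia (q or not q), w0
6. not (q or not q), w0
7. not q, w0
8. q, w0
Accessibility: w0Rw0
Branch closes: q and not q both at w0.
Every branch closes; the branch above is one of them.

Unsatisfiable (every branch closes)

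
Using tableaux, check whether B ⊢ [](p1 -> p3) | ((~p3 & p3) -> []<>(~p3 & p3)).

Yes, valid

Tableau for the negation ~([](p1 -> p3) | ((~p3 & p3) -> []<>(~p3 & p3))):
1. ~([](p1 -> p3) | ((~p3 & p3) -> []<>(~p3 & p3))), u
2. ~[](p1 -> p3), u
3. ~((~p3 & p3) -> []<>(~p3 & p3)), u
4. ~p3 & p3, u
5. ~[]<>(~p3 & p3), u
6. ~p3, u
7. p3, u
Accessibility: uRu
Branch closes: p3 and ~p3 both at u.
All branches of the negation close; one closing branch shown above.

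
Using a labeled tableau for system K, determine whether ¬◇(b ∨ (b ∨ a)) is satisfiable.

1. ¬◇(b ∨ (b ∨ a)), 0

Satisfiable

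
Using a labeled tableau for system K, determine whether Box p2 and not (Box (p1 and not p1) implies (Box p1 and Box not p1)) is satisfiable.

1. Box p2 and not (Box (p1 and not p1) implies (Box p1 and Box not p1)), w0
2. Box p2, w0   [and-rule on 1]
3. not (Box (p1 and not p1) implies (Box p1 and Box not p1)), w0   [and-rule on 1]
4. Box (p1 and not p1), w0   [neg-implies-rule on 3]
5. not (Box p1 and Box not p1), w0   [neg-implies-rule on 3]
6. not Box not p1, w0   [neg-and-rule on 5 (branches; this branch)]
7. p1, w1   [neg-Box-rule on 6: fresh world w1, w0Rw1]
8. p2, w1   [Box-rule on 2 via w0Rw1]
9. p1 and not p1, w1   [Box-rule on 4 via w0Rw1]
10. not p1, w1   [and-rule on 9]
Accessibility: w0Rw1
Branch closes: p1 and not p1 both at w1.
Every branch closes; the branch above is one of them.

Unsatisfiable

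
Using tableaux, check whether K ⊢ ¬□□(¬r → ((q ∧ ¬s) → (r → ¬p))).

No, not valid

Tableau for the negation □□(¬r → ((q ∧ ¬s) → (r → ¬p))):
1. □□(¬r → ((q ∧ ¬s) → (r → ¬p))), u
The negation has an open branch (countermodel exists).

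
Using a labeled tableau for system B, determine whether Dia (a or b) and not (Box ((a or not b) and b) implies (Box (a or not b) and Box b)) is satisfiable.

Unsatisfiable (every branch closes)

1. Dia (a or b) and not (Box ((a or not b) and b) implies (Box (a or not b) and Box b)), 0
2. Dia (a or b), 0
3. not (Box ((a or not b) and b) implies (Box (a or not b) and Box b)), 0
4. Box ((a or not b) and b), 0
5. not (Box (a or not b) and Box b), 0
6. (a or not b) and b, 0
7. a or not b, 0
8. b, 0
9. not Box (a or not b), 0
10. a, 0
11. a or b, 1
12. (a or not b) and b, 1
13. a or not b, 1
14. b, 1
15. a, 1
16. not (a or not b), 2
17. not a, 2
18. b, 2
19. (a or not b) and b, 2
20. a or not b, 2
21. not b, 2
Accessibility: 0R0, 0R1, 0R2, 1R0, 1R1, 2R0, 2R2
Branch closes: b and not b both at 2.
(One branch shown.) All branches close.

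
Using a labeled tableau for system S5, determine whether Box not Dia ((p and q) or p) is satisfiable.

Yes, satisfiable

1. Box not Dia ((p and q) or p), w0
2. not Dia ((p and q) or p), w0
3. not ((p and q) or p), w0
4. not (p and q), w0
5. not p, w0
6. not q, w0
Accessibility: w0Rw0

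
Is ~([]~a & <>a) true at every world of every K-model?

Yes, valid

Tableau for the negation []~a & <>a:
1. []~a & <>a, u
2. []~a, u
3. <>a, u
4. a, v
5. ~a, v
Accessibility: uRv
Branch closes: a and ~a both at v.
Every branch of the negation's tableau closes; the branch above is one of them.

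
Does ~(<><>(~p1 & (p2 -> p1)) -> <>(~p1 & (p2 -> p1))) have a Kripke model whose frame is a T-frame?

1. ~(<><>(~p1 & (p2 -> p1)) -> <>(~p1 & (p2 -> p1))), 0
2. <><>(~p1 & (p2 -> p1)), 0   [~->-rule on 1]
3. ~<>(~p1 & (p2 -> p1)), 0   [~->-rule on 1]
4. ~(~p1 & (p2 -> p1)), 0   [~<>-rule on 3 via 0R0]
5. ~(p2 -> p1), 0   [~&-rule on 4 (branches; this branch)]
6. p2, 0   [~->-rule on 5]
7. ~p1, 0   [~->-rule on 5]
8. <>(~p1 & (p2 -> p1)), 1   [<>-rule on 2: fresh world 1, 0R1]
9. ~(~p1 & (p2 -> p1)), 1   [~<>-rule on 3 via 0R1]
10. ~(p2 -> p1), 1   [~&-rule on 9 (branches; this branch)]
11. p2, 1   [~->-rule on 10]
12. ~p1, 1   [~->-rule on 10]
13. ~p1 & (p2 -> p1), 2   [<>-rule on 8: fresh world 2, 1R2]
14. ~p1, 2   [&-rule on 13]
15. p2 -> p1, 2   [&-rule on 13]
16. ~p2, 2   [->-rule on 15 (branches; this branch)]
Accessibility: 0R0, 0R1, 1R1, 1R2, 2R2

Yes, satisfiable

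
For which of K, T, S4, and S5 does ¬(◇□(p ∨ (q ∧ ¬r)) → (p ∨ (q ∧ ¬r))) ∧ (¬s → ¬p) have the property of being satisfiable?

S5-tableau for the formula:
1. ¬(◇□(p ∨ (q ∧ ¬r)) → (p ∨ (q ∧ ¬r))) ∧ (¬s → ¬p), w0
2. ¬(◇□(p ∨ (q ∧ ¬r)) → (p ∨ (q ∧ ¬r))), w0   [∧-rule on 1]
3. ¬s → ¬p, w0   [∧-rule on 1]
4. ◇□(p ∨ (q ∧ ¬r)), w0   [¬→-rule on 2]
5. ¬(p ∨ (q ∧ ¬r)), w0   [¬→-rule on 2]
6. ¬p, w0   [¬∨-rule on 5]
7. ¬(q ∧ ¬r), w0   [¬∨-rule on 5]
8. r, w0   [¬∧-rule on 7 (branches; this branch)]
9. □(p ∨ (q ∧ ¬r)), w1   [◇-rule on 4: fresh world w1, w0Rw1]
10. p ∨ (q ∧ ¬r), w0   [□-rule on 9 via w1Rw0]
11. p ∨ (q ∧ ¬r), w1   [□-rule on 9 via w1Rw1]
12. q ∧ ¬r, w0   [∨-rule on 10 (branches; this branch)]
13. q, w0   [∧-rule on 12]
14. ¬r, w0   [∧-rule on 12]
Accessibility: w0Rw0, w0Rw1, w1Rw0, w1Rw1
Branch closes: r and ¬r both at w0.
Every branch closes (one shown): unsatisfiable in S5.
S4-tableau for the formula:
1. ¬(◇□(p ∨ (q ∧ ¬r)) → (p ∨ (q ∧ ¬r))) ∧ (¬s → ¬p), w0
2. ¬(◇□(p ∨ (q ∧ ¬r)) → (p ∨ (q ∧ ¬r))), w0   [∧-rule on 1]
3. ¬s → ¬p, w0   [∧-rule on 1]
4. ◇□(p ∨ (q ∧ ¬r)), w0   [¬→-rule on 2]
5. ¬(p ∨ (q ∧ ¬r)), w0   [¬→-rule on 2]
6. ¬p, w0   [¬∨-rule on 5]
7. ¬(q ∧ ¬r), w0   [¬∨-rule on 5]
8. r, w0   [¬∧-rule on 7 (branches; this branch)]
9. □(p ∨ (q ∧ ¬r)), w1   [◇-rule on 4: fresh world w1, w0Rw1]
10. p ∨ (q ∧ ¬r), w1   [□-rule on 9 via w1Rw1]
11. q ∧ ¬r, w1   [∨-rule on 10 (branches; this branch)]
12. q, w1   [∧-rule on 11]
13. ¬r, w1   [∧-rule on 11]
Accessibility: w0Rw0, w0Rw1, w1Rw1
Complete open branch: satisfiable in S4, hence also in K, T (this S4-model is also a K-model and a T-model).

K, T, S4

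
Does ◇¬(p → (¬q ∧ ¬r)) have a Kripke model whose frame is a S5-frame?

1. ◇¬(p → (¬q ∧ ¬r)), 0
2. ¬(p → (¬q ∧ ¬r)), 1
3. p, 1
4. ¬(¬q ∧ ¬r), 1
5. r, 1
Accessibility: 0R0, 0R1, 1R0, 1R1

Satisfiable (open branch found)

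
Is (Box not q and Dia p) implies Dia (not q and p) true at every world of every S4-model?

Valid

Tableau for the negation not ((Box not q and Dia p) implies Dia (not q and p)):
1. not ((Box not q and Dia p) implies Dia (not q and p)), w0
2. Box not q and Dia p, w0   [neg-implies-rule on 1]
3. not Dia (not q and p), w0   [neg-implies-rule on 1]
4. Box not q, w0   [and-rule on 2]
5. Dia p, w0   [and-rule on 2]
6. not (not q and p), w0   [neg-Dia-rule on 3 via w0Rw0]
7. not q, w0   [Box-rule on 4 via w0Rw0]
8. not p, w0   [neg-and-rule on 6 (branches; this branch)]
9. p, w1   [Dia-rule on 5: fresh world w1, w0Rw1]
10. not (not q and p), w1   [neg-Dia-rule on 3 via w0Rw1]
11. not q, w1   [Box-rule on 4 via w0Rw1]
12. not p, w1   [neg-and-rule on 10 (branches; this branch)]
Accessibility: w0Rw0, w0Rw1, w1Rw1
Branch closes: p and not p both at w1.
All branches of the negation close; one closing branch shown above.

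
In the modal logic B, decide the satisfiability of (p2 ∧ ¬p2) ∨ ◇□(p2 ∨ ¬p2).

Satisfiable

1. (p2 ∧ ¬p2) ∨ ◇□(p2 ∨ ¬p2), 0
2. ◇□(p2 ∨ ¬p2), 0
3. □(p2 ∨ ¬p2), 1
4. p2 ∨ ¬p2, 0
5. p2 ∨ ¬p2, 1
6. ¬p2, 0
7. ¬p2, 1
Accessibility: 0R0, 0R1, 1R0, 1R1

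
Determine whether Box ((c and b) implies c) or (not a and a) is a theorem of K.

Yes, valid

Tableau for the negation not (Box ((c and b) implies c) or (not a and a)):
1. not (Box ((c and b) implies c) or (not a and a)), u
2. not Box ((c and b) implies c), u
3. not (not a and a), u
4. not a, u
5. not ((c and b) implies c), v
6. c and b, v
7. not c, v
8. c, v
9. b, v
Accessibility: uRv
Branch closes: c and not c both at v.
All branches of the negation close; one closing branch shown above.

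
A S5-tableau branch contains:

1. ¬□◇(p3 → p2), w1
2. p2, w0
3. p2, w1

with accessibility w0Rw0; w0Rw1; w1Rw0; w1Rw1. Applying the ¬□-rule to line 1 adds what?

a fresh world w2 with w1Rw2, and ¬◇(p3 → p2) at w2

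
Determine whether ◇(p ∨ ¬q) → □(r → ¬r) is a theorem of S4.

No, not valid

Tableau for the negation ¬(◇(p ∨ ¬q) → □(r → ¬r)):
1. ¬(◇(p ∨ ¬q) → □(r → ¬r)), w0
2. ◇(p ∨ ¬q), w0
3. ¬□(r → ¬r), w0
4. p ∨ ¬q, w1
5. ¬q, w1
6. ¬(r → ¬r), w2
7. r, w2
Accessibility: w0Rw0, w0Rw1, w0Rw2, w1Rw1, w2Rw2
The negation has an open branch (countermodel exists).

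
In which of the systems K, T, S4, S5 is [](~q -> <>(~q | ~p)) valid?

T, S4, S5

K-tableau for the negation ~[](~q -> <>(~q | ~p)):
1. ~[](~q -> <>(~q | ~p)), u
2. ~(~q -> <>(~q | ~p)), v
3. ~q, v
4. ~<>(~q | ~p), v
Accessibility: uRv
Complete open branch: countermodel on a K-frame, so not valid in K.
T-tableau for the negation ~[](~q -> <>(~q | ~p)):
1. ~[](~q -> <>(~q | ~p)), u
2. ~(~q -> <>(~q | ~p)), v
3. ~q, v
4. ~<>(~q | ~p), v
5. ~(~q | ~p), v
6. q, v
7. p, v
Accessibility: uRu, uRv, vRv
Branch closes: q and ~q both at v.
Every branch closes (one shown): valid in T, hence also in S4, S5 (every theorem of T is a theorem of S4 and S5).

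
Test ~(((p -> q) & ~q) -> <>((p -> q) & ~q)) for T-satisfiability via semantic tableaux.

1. ~(((p -> q) & ~q) -> <>((p -> q) & ~q)), 0
2. (p -> q) & ~q, 0   [~->-rule on 1]
3. ~<>((p -> q) & ~q), 0   [~->-rule on 1]
4. p -> q, 0   [&-rule on 2]
5. ~q, 0   [&-rule on 2]
6. ~((p -> q) & ~q), 0   [~<>-rule on 3 via 0R0]
7. ~p, 0   [->-rule on 4 (branches; this branch)]
8. ~(p -> q), 0   [~&-rule on 6 (branches; this branch)]
9. p, 0   [~->-rule on 8]
Accessibility: 0R0
Branch closes: p and ~p both at 0.
(One branch shown.) All branches close.

No, unsatisfiable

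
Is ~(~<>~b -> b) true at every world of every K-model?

Invalid (countermodel exists)

Tableau for the negation ~<>~b -> b:
1. ~<>~b -> b, 0
2. b, 0
The negation has an open branch (countermodel exists).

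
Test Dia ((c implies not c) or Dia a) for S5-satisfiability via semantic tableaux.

Satisfiable

1. Dia ((c implies not c) or Dia a), 0
2. (c implies not c) or Dia a, 1
3. Dia a, 1
4. a, 2
Accessibility: 0R0, 0R1, 0R2, 1R0, 1R1, 1R2, 2R0, 2R1, 2R2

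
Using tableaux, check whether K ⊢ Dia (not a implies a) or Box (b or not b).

Tableau for the negation not (Dia (not a implies a) or Box (b or not b)):
1. not (Dia (not a implies a) or Box (b or not b)), w0
2. not Dia (not a implies a), w0
3. not Box (b or not b), w0
4. not (b or not b), w1
5. not b, w1
6. b, w1
Accessibility: w0Rw1
Branch closes: b and not b both at w1.
Every branch of the negation's tableau closes; the branch above is one of them.

Valid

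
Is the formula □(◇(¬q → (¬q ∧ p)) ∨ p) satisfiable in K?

1. □(◇(¬q → (¬q ∧ p)) ∨ p), u

Yes, satisfiable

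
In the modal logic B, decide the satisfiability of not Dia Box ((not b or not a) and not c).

1. not Dia Box ((not b or not a) and not c), w0
2. not Box ((not b or not a) and not c), w0
3. not ((not b or not a) and not c), w1
4. not Box ((not b or not a) and not c), w1
5. c, w1
6. not ((not b or not a) and not c), w2
7. c, w2
Accessibility: w0Rw0, w0Rw1, w1Rw0, w1Rw1, w1Rw2, w2Rw1, w2Rw2

Satisfiable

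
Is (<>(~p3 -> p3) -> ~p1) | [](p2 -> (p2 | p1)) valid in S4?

Tableau for the negation ~((<>(~p3 -> p3) -> ~p1) | [](p2 -> (p2 | p1))):
1. ~((<>(~p3 -> p3) -> ~p1) | [](p2 -> (p2 | p1))), 0
2. ~(<>(~p3 -> p3) -> ~p1), 0   [~|-rule on 1]
3. ~[](p2 -> (p2 | p1)), 0   [~|-rule on 1]
4. <>(~p3 -> p3), 0   [~->-rule on 2]
5. p1, 0   [~->-rule on 2]
6. ~(p2 -> (p2 | p1)), 1   [~[]-rule on 3: fresh world 1, 0R1]
7. p2, 1   [~->-rule on 6]
8. ~(p2 | p1), 1   [~->-rule on 6]
9. ~p2, 1   [~|-rule on 8]
10. ~p1, 1   [~|-rule on 8]
Accessibility: 0R0, 0R1, 1R1
Branch closes: p2 and ~p2 both at 1.
Every branch of the negation's tableau closes; the branch above is one of them.

Yes, valid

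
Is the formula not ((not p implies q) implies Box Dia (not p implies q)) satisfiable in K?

1. not ((not p implies q) implies Box Dia (not p implies q)), w0
2. not p implies q, w0   [neg-implies-rule on 1]
3. not Box Dia (not p implies q), w0   [neg-implies-rule on 1]
4. q, w0   [implies-rule on 2 (branches; this branch)]
5. not Dia (not p implies q), w1   [neg-Box-rule on 3: fresh world w1, w0Rw1]
Accessibility: w0Rw1

Satisfiable (open branch found)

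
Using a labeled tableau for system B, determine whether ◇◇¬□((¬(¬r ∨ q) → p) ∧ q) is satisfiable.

Satisfiable (open branch found)

1. ◇◇¬□((¬(¬r ∨ q) → p) ∧ q), w0
2. ◇¬□((¬(¬r ∨ q) → p) ∧ q), w1   [◇-rule on 1: fresh world w1, w0Rw1]
3. ¬□((¬(¬r ∨ q) → p) ∧ q), w2   [◇-rule on 2: fresh world w2, w1Rw2]
4. ¬((¬(¬r ∨ q) → p) ∧ q), w3   [¬□-rule on 3: fresh world w3, w2Rw3]
5. ¬q, w3   [¬∧-rule on 4 (branches; this branch)]
Accessibility: w0Rw0, w0Rw1, w1Rw0, w1Rw1, w1Rw2, w2Rw1, w2Rw2, w2Rw3, w3Rw2, w3Rw3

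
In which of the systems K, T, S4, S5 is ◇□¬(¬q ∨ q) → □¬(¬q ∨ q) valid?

K-tableau for the negation ¬(◇□¬(¬q ∨ q) → □¬(¬q ∨ q)):
1. ¬(◇□¬(¬q ∨ q) → □¬(¬q ∨ q)), 0
2. ◇□¬(¬q ∨ q), 0
3. ¬□¬(¬q ∨ q), 0
4. □¬(¬q ∨ q), 1
5. ¬q ∨ q, 2
6. q, 2
Accessibility: 0R1, 0R2
Complete open branch: countermodel on a K-frame, so not valid in K.
T-tableau for the negation ¬(◇□¬(¬q ∨ q) → □¬(¬q ∨ q)):
1. ¬(◇□¬(¬q ∨ q) → □¬(¬q ∨ q)), 0
2. ◇□¬(¬q ∨ q), 0
3. ¬□¬(¬q ∨ q), 0
4. □¬(¬q ∨ q), 1
5. ¬(¬q ∨ q), 1
6. q, 1
7. ¬q, 1
Accessibility: 0R0, 0R1, 1R1
Branch closes: q and ¬q both at 1.
Every branch closes (one shown): valid in T, hence also in S4, S5 (every theorem of T is a theorem of S4 and S5).

T, S4, S5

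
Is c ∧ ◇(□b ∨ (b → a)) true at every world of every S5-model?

Tableau for the negation ¬(c ∧ ◇(□b ∨ (b → a))):
1. ¬(c ∧ ◇(□b ∨ (b → a))), w0
2. ¬c, w0
Accessibility: w0Rw0
The negation has an open branch (countermodel exists).

Invalid (countermodel exists)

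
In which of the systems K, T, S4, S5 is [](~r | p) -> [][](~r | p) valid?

T-tableau for the negation ~([](~r | p) -> [][](~r | p)):
1. ~([](~r | p) -> [][](~r | p)), u
2. [](~r | p), u   [~->-rule on 1]
3. ~[][](~r | p), u   [~->-rule on 1]
4. ~r | p, u   [[]-rule on 2 via uRu]
5. p, u   [|-rule on 4 (branches; this branch)]
6. ~[](~r | p), v   [~[]-rule on 3: fresh world v, uRv]
7. ~r | p, v   [[]-rule on 2 via uRv]
8. p, v   [|-rule on 7 (branches; this branch)]
9. ~(~r | p), w   [~[]-rule on 6: fresh world w, vRw]
10. r, w   [~|-rule on 9]
11. ~p, w   [~|-rule on 9]
Accessibility: uRu, uRv, vRv, vRw, wRw
Complete open branch: countermodel on a T-frame, so not valid in T, nor in K (the same frame is also a K-frame).
S4-tableau for the negation ~([](~r | p) -> [][](~r | p)):
1. ~([](~r | p) -> [][](~r | p)), u
2. [](~r | p), u   [~->-rule on 1]
3. ~[][](~r | p), u   [~->-rule on 1]
4. ~r | p, u   [[]-rule on 2 via uRu]
5. p, u   [|-rule on 4 (branches; this branch)]
6. ~[](~r | p), v   [~[]-rule on 3: fresh world v, uRv]
7. ~r | p, v   [[]-rule on 2 via uRv]
8. p, v   [|-rule on 7 (branches; this branch)]
9. ~(~r | p), w   [~[]-rule on 6: fresh world w, vRw]
10. r, w   [~|-rule on 9]
11. ~p, w   [~|-rule on 9]
12. ~r | p, w   [[]-rule on 2 via uRw]
13. p, w   [|-rule on 12 (branches; this branch)]
Accessibility: uRu, uRv, uRw, vRv, vRw, wRw
Branch closes: p and ~p both at w.
Every branch closes (one shown): valid in S4, hence also in S5 (every theorem of S4 is a theorem of S5).

S4, S5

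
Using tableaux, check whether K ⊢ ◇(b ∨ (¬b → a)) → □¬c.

Invalid (countermodel exists)

Tableau for the negation ¬(◇(b ∨ (¬b → a)) → □¬c):
1. ¬(◇(b ∨ (¬b → a)) → □¬c), u
2. ◇(b ∨ (¬b → a)), u
3. ¬□¬c, u
4. b ∨ (¬b → a), v
5. ¬b → a, v
6. a, v
7. c, w
Accessibility: uRv, uRw
The negation has an open branch (countermodel exists).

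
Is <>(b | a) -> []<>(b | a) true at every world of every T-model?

Tableau for the negation ~(<>(b | a) -> []<>(b | a)):
1. ~(<>(b | a) -> []<>(b | a)), u
2. <>(b | a), u
3. ~[]<>(b | a), u
4. b | a, v
5. a, v
6. ~<>(b | a), w
7. ~(b | a), w
8. ~b, w
9. ~a, w
Accessibility: uRu, uRv, uRw, vRv, wRw
The negation has an open branch (countermodel exists).

Not valid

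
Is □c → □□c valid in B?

Not valid

Tableau for the negation ¬(□c → □□c):
1. ¬(□c → □□c), u
2. □c, u
3. ¬□□c, u
4. c, u
5. ¬□c, v
6. c, v
7. ¬c, w
Accessibility: uRu, uRv, vRu, vRv, vRw, wRv, wRw
The negation has an open branch (countermodel exists).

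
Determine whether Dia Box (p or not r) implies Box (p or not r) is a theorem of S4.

Invalid (countermodel exists)

Tableau for the negation not (Dia Box (p or not r) implies Box (p or not r)):
1. not (Dia Box (p or not r) implies Box (p or not r)), 0
2. Dia Box (p or not r), 0
3. not Box (p or not r), 0
4. Box (p or not r), 1
5. p or not r, 1
6. not r, 1
7. not (p or not r), 2
8. not p, 2
9. r, 2
Accessibility: 0R0, 0R1, 0R2, 1R1, 2R2
The negation has an open branch (countermodel exists).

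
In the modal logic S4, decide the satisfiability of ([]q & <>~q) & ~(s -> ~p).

No, unsatisfiable

1. ([]q & <>~q) & ~(s -> ~p), 0
2. []q & <>~q, 0
3. ~(s -> ~p), 0
4. []q, 0
5. <>~q, 0
6. s, 0
7. p, 0
8. q, 0
9. ~q, 1
10. q, 1
Accessibility: 0R0, 0R1, 1R1
Branch closes: q and ~q both at 1.
All branches of the tableau close; one closing branch shown above.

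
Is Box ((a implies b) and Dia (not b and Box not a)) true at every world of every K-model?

Tableau for the negation not Box ((a implies b) and Dia (not b and Box not a)):
1. not Box ((a implies b) and Dia (not b and Box not a)), u
2. not ((a implies b) and Dia (not b and Box not a)), v
3. not Dia (not b and Box not a), v
Accessibility: uRv
The negation has an open branch (countermodel exists).

Not valid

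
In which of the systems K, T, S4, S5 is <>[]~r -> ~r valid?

S4-tableau for the negation ~(<>[]~r -> ~r):
1. ~(<>[]~r -> ~r), 0
2. <>[]~r, 0
3. r, 0
4. []~r, 1
5. ~r, 1
Accessibility: 0R0, 0R1, 1R1
Complete open branch: countermodel on an S4-frame, so not valid in S4, nor in K, T (the same frame is also a K-frame and a T-frame).
S5-tableau for the negation ~(<>[]~r -> ~r):
1. ~(<>[]~r -> ~r), 0
2. <>[]~r, 0
3. r, 0
4. []~r, 1
5. ~r, 0
Accessibility: 0R0, 0R1, 1R0, 1R1
Branch closes: r and ~r both at 0.
Every branch closes (one shown): valid in S5.

S5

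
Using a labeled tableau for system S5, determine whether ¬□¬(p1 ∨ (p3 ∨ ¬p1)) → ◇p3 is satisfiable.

1. ¬□¬(p1 ∨ (p3 ∨ ¬p1)) → ◇p3, u
2. ◇p3, u
3. p3, v
Accessibility: uRu, uRv, vRu, vRv

Yes, satisfiable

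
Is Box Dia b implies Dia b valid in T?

Yes, valid

Tableau for the negation not (Box Dia b implies Dia b):
1. not (Box Dia b implies Dia b), 0
2. Box Dia b, 0
3. not Dia b, 0
4. Dia b, 0
5. not b, 0
6. b, 1
7. Dia b, 1
8. not b, 1
Accessibility: 0R0, 0R1, 1R1
Branch closes: b and not b both at 1.
Every branch of the negation's tableau closes; the branch above is one of them.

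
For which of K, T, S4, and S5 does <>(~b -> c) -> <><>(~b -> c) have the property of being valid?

K-tableau for the negation ~(<>(~b -> c) -> <><>(~b -> c)):
1. ~(<>(~b -> c) -> <><>(~b -> c)), 0
2. <>(~b -> c), 0
3. ~<><>(~b -> c), 0
4. ~b -> c, 1
5. ~<>(~b -> c), 1
6. c, 1
Accessibility: 0R1
Complete open branch: countermodel on a K-frame, so not valid in K.
T-tableau for the negation ~(<>(~b -> c) -> <><>(~b -> c)):
1. ~(<>(~b -> c) -> <><>(~b -> c)), 0
2. <>(~b -> c), 0
3. ~<><>(~b -> c), 0
4. ~<>(~b -> c), 0
5. ~(~b -> c), 0
6. ~b, 0
7. ~c, 0
8. ~b -> c, 1
9. ~<>(~b -> c), 1
10. ~(~b -> c), 1
11. ~b, 1
12. ~c, 1
13. c, 1
Accessibility: 0R0, 0R1, 1R1
Branch closes: c and ~c both at 1.
Every branch closes (one shown): valid in T, hence also in S4, S5 (every theorem of T is a theorem of S4 and S5).

T, S4, S5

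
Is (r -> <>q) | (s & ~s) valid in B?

Invalid (countermodel exists)

Tableau for the negation ~((r -> <>q) | (s & ~s)):
1. ~((r -> <>q) | (s & ~s)), 0
2. ~(r -> <>q), 0   [~|-rule on 1]
3. ~(s & ~s), 0   [~|-rule on 1]
4. r, 0   [~->-rule on 2]
5. ~<>q, 0   [~->-rule on 2]
6. ~q, 0   [~<>-rule on 5 via 0R0]
7. s, 0   [~&-rule on 3 (branches; this branch)]
Accessibility: 0R0
The negation has an open branch (countermodel exists).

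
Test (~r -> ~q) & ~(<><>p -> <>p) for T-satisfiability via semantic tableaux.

1. (~r -> ~q) & ~(<><>p -> <>p), 0
2. ~r -> ~q, 0
3. ~(<><>p -> <>p), 0
4. <><>p, 0
5. ~<>p, 0
6. ~p, 0
7. ~q, 0
8. <>p, 1
9. ~p, 1
10. p, 2
Accessibility: 0R0, 0R1, 1R1, 1R2, 2R2

Satisfiable (open branch found)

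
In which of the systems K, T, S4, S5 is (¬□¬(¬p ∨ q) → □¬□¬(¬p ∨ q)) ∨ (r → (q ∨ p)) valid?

S5-tableau for the negation ¬((¬□¬(¬p ∨ q) → □¬□¬(¬p ∨ q)) ∨ (r → (q ∨ p))):
1. ¬((¬□¬(¬p ∨ q) → □¬□¬(¬p ∨ q)) ∨ (r → (q ∨ p))), 0
2. ¬(¬□¬(¬p ∨ q) → □¬□¬(¬p ∨ q)), 0
3. ¬(r → (q ∨ p)), 0
4. ¬□¬(¬p ∨ q), 0
5. ¬□¬□¬(¬p ∨ q), 0
6. r, 0
7. ¬(q ∨ p), 0
8. ¬q, 0
9. ¬p, 0
10. ¬p ∨ q, 1
11. q, 1
12. □¬(¬p ∨ q), 2
13. ¬(¬p ∨ q), 0
14. p, 0
Accessibility: 0R0, 0R1, 0R2, 1R0, 1R1, 1R2, 2R0, 2R1, 2R2
Branch closes: p and ¬p both at 0.
Every branch closes (one shown): valid in S5.
S4-tableau for the negation ¬((¬□¬(¬p ∨ q) → □¬□¬(¬p ∨ q)) ∨ (r → (q ∨ p))):
1. ¬((¬□¬(¬p ∨ q) → □¬□¬(¬p ∨ q)) ∨ (r → (q ∨ p))), 0
2. ¬(¬□¬(¬p ∨ q) → □¬□¬(¬p ∨ q)), 0
3. ¬(r → (q ∨ p)), 0
4. ¬□¬(¬p ∨ q), 0
5. ¬□¬□¬(¬p ∨ q), 0
6. r, 0
7. ¬(q ∨ p), 0
8. ¬q, 0
9. ¬p, 0
10. ¬p ∨ q, 1
11. q, 1
12. □¬(¬p ∨ q), 2
13. ¬(¬p ∨ q), 2
14. p, 2
15. ¬q, 2
Accessibility: 0R0, 0R1, 0R2, 1R1, 2R2
Complete open branch: countermodel on an S4-frame, so not valid in S4, nor in K, T (the same frame is also a K-frame and a T-frame).

S5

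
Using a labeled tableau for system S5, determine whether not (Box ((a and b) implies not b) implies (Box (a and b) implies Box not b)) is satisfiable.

Unsatisfiable (every branch closes)

1. not (Box ((a and b) implies not b) implies (Box (a and b) implies Box not b)), u
2. Box ((a and b) implies not b), u
3. not (Box (a and b) implies Box not b), u
4. Box (a and b), u
5. not Box not b, u
6. (a and b) implies not b, u
7. a and b, u
8. a, u
9. b, u
10. not (a and b), u
11. not b, u
Accessibility: uRu
Branch closes: b and not b both at u.
All branches of the tableau close; one closing branch shown above.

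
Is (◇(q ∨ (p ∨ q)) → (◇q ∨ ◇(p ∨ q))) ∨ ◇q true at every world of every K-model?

Yes, valid

Tableau for the negation ¬((◇(q ∨ (p ∨ q)) → (◇q ∨ ◇(p ∨ q))) ∨ ◇q):
1. ¬((◇(q ∨ (p ∨ q)) → (◇q ∨ ◇(p ∨ q))) ∨ ◇q), 0
2. ¬(◇(q ∨ (p ∨ q)) → (◇q ∨ ◇(p ∨ q))), 0
3. ¬◇q, 0
4. ◇(q ∨ (p ∨ q)), 0
5. ¬(◇q ∨ ◇(p ∨ q)), 0
6. ¬◇(p ∨ q), 0
7. q ∨ (p ∨ q), 1
8. ¬q, 1
9. ¬(p ∨ q), 1
10. ¬p, 1
11. p ∨ q, 1
12. q, 1
Accessibility: 0R1
Branch closes: q and ¬q both at 1.
All branches of the negation close; one closing branch shown above.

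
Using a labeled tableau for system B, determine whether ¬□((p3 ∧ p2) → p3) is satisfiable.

Unsatisfiable

1. ¬□((p3 ∧ p2) → p3), w0
2. ¬((p3 ∧ p2) → p3), w1
3. p3 ∧ p2, w1
4. ¬p3, w1
5. p3, w1
6. p2, w1
Accessibility: w0Rw0, w0Rw1, w1Rw0, w1Rw1
Branch closes: p3 and ¬p3 both at w1.
(One branch shown.) All branches close.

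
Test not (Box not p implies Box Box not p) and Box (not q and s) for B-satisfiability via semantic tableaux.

Yes, satisfiable

1. not (Box not p implies Box Box not p) and Box (not q and s), 0
2. not (Box not p implies Box Box not p), 0
3. Box (not q and s), 0
4. Box not p, 0
5. not Box Box not p, 0
6. not q and s, 0
7. not q, 0
8. s, 0
9. not p, 0
10. not Box not p, 1
11. not q and s, 1
12. not q, 1
13. s, 1
14. not p, 1
15. p, 2
Accessibility: 0R0, 0R1, 1R0, 1R1, 1R2, 2R1, 2R2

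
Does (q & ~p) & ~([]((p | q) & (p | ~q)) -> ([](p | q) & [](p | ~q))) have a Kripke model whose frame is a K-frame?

1. (q & ~p) & ~([]((p | q) & (p | ~q)) -> ([](p | q) & [](p | ~q))), w0
2. q & ~p, w0
3. ~([]((p | q) & (p | ~q)) -> ([](p | q) & [](p | ~q))), w0
4. q, w0
5. ~p, w0
6. []((p | q) & (p | ~q)), w0
7. ~([](p | q) & [](p | ~q)), w0
8. ~[](p | ~q), w0
9. ~(p | ~q), w1
10. ~p, w1
11. q, w1
12. (p | q) & (p | ~q), w1
13. p | q, w1
14. p | ~q, w1
15. ~q, w1
Accessibility: w0Rw1
Branch closes: q and ~q both at w1.
Every branch closes; the branch above is one of them.

Unsatisfiable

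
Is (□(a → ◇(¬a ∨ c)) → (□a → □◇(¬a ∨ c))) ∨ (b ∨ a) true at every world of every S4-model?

Tableau for the negation ¬((□(a → ◇(¬a ∨ c)) → (□a → □◇(¬a ∨ c))) ∨ (b ∨ a)):
1. ¬((□(a → ◇(¬a ∨ c)) → (□a → □◇(¬a ∨ c))) ∨ (b ∨ a)), 0
2. ¬(□(a → ◇(¬a ∨ c)) → (□a → □◇(¬a ∨ c))), 0   [¬∨-rule on 1]
3. ¬(b ∨ a), 0   [¬∨-rule on 1]
4. □(a → ◇(¬a ∨ c)), 0   [¬→-rule on 2]
5. ¬(□a → □◇(¬a ∨ c)), 0   [¬→-rule on 2]
6. ¬b, 0   [¬∨-rule on 3]
7. ¬a, 0   [¬∨-rule on 3]
8. □a, 0   [¬→-rule on 5]
9. ¬□◇(¬a ∨ c), 0   [¬→-rule on 5]
10. a → ◇(¬a ∨ c), 0   [□-rule on 4 via 0R0]
11. a, 0   [□-rule on 8 via 0R0]
Accessibility: 0R0
Branch closes: a and ¬a both at 0.
Every branch of the negation's tableau closes; the branch above is one of them.

Yes, valid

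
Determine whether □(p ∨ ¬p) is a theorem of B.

Yes, valid

Tableau for the negation ¬□(p ∨ ¬p):
1. ¬□(p ∨ ¬p), 0
2. ¬(p ∨ ¬p), 1
3. ¬p, 1
4. p, 1
Accessibility: 0R0, 0R1, 1R0, 1R1
Branch closes: p and ¬p both at 1.
All branches of the negation close; one closing branch shown above.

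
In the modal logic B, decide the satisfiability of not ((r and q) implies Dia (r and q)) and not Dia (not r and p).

Unsatisfiable (every branch closes)

1. not ((r and q) implies Dia (r and q)) and not Dia (not r and p), u
2. not ((r and q) implies Dia (r and q)), u   [and-rule on 1]
3. not Dia (not r and p), u   [and-rule on 1]
4. r and q, u   [neg-implies-rule on 2]
5. not Dia (r and q), u   [neg-implies-rule on 2]
6. r, u   [and-rule on 4]
7. q, u   [and-rule on 4]
8. not (not r and p), u   [neg-Dia-rule on 3 via uRu]
9. not (r and q), u   [neg-Dia-rule on 5 via uRu]
10. not p, u   [neg-and-rule on 8 (branches; this branch)]
11. not q, u   [neg-and-rule on 9 (branches; this branch)]
Accessibility: uRu
Branch closes: q and not q both at u.
(One branch shown.) All branches close.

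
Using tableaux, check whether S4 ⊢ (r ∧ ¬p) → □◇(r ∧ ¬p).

Tableau for the negation ¬((r ∧ ¬p) → □◇(r ∧ ¬p)):
1. ¬((r ∧ ¬p) → □◇(r ∧ ¬p)), w0
2. r ∧ ¬p, w0
3. ¬□◇(r ∧ ¬p), w0
4. r, w0
5. ¬p, w0
6. ¬◇(r ∧ ¬p), w1
7. ¬(r ∧ ¬p), w1
8. p, w1
Accessibility: w0Rw0, w0Rw1, w1Rw1
The negation has an open branch (countermodel exists).

No, not valid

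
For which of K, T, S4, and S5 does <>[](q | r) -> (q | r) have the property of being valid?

S5

S5-tableau for the negation ~(<>[](q | r) -> (q | r)):
1. ~(<>[](q | r) -> (q | r)), w0
2. <>[](q | r), w0
3. ~(q | r), w0
4. ~q, w0
5. ~r, w0
6. [](q | r), w1
7. q | r, w0
8. q | r, w1
9. r, w0
Accessibility: w0Rw0, w0Rw1, w1Rw0, w1Rw1
Branch closes: r and ~r both at w0.
Every branch closes (one shown): valid in S5.
S4-tableau for the negation ~(<>[](q | r) -> (q | r)):
1. ~(<>[](q | r) -> (q | r)), w0
2. <>[](q | r), w0
3. ~(q | r), w0
4. ~q, w0
5. ~r, w0
6. [](q | r), w1
7. q | r, w1
8. r, w1
Accessibility: w0Rw0, w0Rw1, w1Rw1
Complete open branch: countermodel on an S4-frame, so not valid in S4, nor in K, T (the same frame is also a K-frame and a T-frame).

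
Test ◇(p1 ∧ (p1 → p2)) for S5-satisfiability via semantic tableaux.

Yes, satisfiable

1. ◇(p1 ∧ (p1 → p2)), 0
2. p1 ∧ (p1 → p2), 1
3. p1, 1
4. p1 → p2, 1
5. p2, 1
Accessibility: 0R0, 0R1, 1R0, 1R1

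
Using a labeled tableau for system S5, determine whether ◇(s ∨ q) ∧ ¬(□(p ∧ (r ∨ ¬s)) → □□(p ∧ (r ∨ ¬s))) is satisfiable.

Unsatisfiable (every branch closes)

1. ◇(s ∨ q) ∧ ¬(□(p ∧ (r ∨ ¬s)) → □□(p ∧ (r ∨ ¬s))), 0
2. ◇(s ∨ q), 0
3. ¬(□(p ∧ (r ∨ ¬s)) → □□(p ∧ (r ∨ ¬s))), 0
4. □(p ∧ (r ∨ ¬s)), 0
5. ¬□□(p ∧ (r ∨ ¬s)), 0
6. p ∧ (r ∨ ¬s), 0
7. p, 0
8. r ∨ ¬s, 0
9. ¬s, 0
10. s ∨ q, 1
11. p ∧ (r ∨ ¬s), 1
12. p, 1
13. r ∨ ¬s, 1
14. q, 1
15. ¬s, 1
16. ¬□(p ∧ (r ∨ ¬s)), 2
17. p ∧ (r ∨ ¬s), 2
18. p, 2
19. r ∨ ¬s, 2
20. ¬s, 2
21. ¬(p ∧ (r ∨ ¬s)), 3
22. p ∧ (r ∨ ¬s), 3
23. p, 3
24. r ∨ ¬s, 3
25. ¬(r ∨ ¬s), 3
26. ¬r, 3
27. s, 3
28. ¬s, 3
Accessibility: 0R0, 0R1, 0R2, 0R3, 1R0, 1R1, 1R2, 1R3, 2R0, 2R1, 2R2, 2R3, 3R0, 3R1, 3R2, 3R3
Branch closes: s and ¬s both at 3.
(One branch shown.) All branches close.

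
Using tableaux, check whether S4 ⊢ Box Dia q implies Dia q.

Tableau for the negation not (Box Dia q implies Dia q):
1. not (Box Dia q implies Dia q), w0
2. Box Dia q, w0
3. not Dia q, w0
4. Dia q, w0
5. not q, w0
6. q, w1
7. Dia q, w1
8. not q, w1
Accessibility: w0Rw0, w0Rw1, w1Rw1
Branch closes: q and not q both at w1.
All branches of the negation close; one closing branch shown above.

Valid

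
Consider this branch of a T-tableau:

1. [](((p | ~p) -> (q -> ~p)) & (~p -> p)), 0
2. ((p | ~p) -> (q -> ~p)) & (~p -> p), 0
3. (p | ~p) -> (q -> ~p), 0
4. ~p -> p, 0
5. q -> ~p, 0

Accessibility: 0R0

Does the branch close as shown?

No atom appears with both signs at the same world.

No, open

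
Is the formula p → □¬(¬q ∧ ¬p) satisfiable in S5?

1. p → □¬(¬q ∧ ¬p), 0
2. □¬(¬q ∧ ¬p), 0   [→-rule on 1 (branches; this branch)]
3. ¬(¬q ∧ ¬p), 0   [□-rule on 2 via 0R0]
4. p, 0   [¬∧-rule on 3 (branches; this branch)]
Accessibility: 0R0

Satisfiable (open branch found)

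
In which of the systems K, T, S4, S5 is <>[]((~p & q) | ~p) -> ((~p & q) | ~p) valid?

S5

S5-tableau for the negation ~(<>[]((~p & q) | ~p) -> ((~p & q) | ~p)):
1. ~(<>[]((~p & q) | ~p) -> ((~p & q) | ~p)), 0
2. <>[]((~p & q) | ~p), 0   [~->-rule on 1]
3. ~((~p & q) | ~p), 0   [~->-rule on 1]
4. ~(~p & q), 0   [~|-rule on 3]
5. p, 0   [~|-rule on 3]
6. ~q, 0   [~&-rule on 4 (branches; this branch)]
7. []((~p & q) | ~p), 1   [<>-rule on 2: fresh world 1, 0R1]
8. (~p & q) | ~p, 0   [[]-rule on 7 via 1R0]
9. (~p & q) | ~p, 1   [[]-rule on 7 via 1R1]
10. ~p & q, 0   [|-rule on 8 (branches; this branch)]
11. ~p, 0   [&-rule on 10]
12. q, 0   [&-rule on 10]
Accessibility: 0R0, 0R1, 1R0, 1R1
Branch closes: p and ~p both at 0.
Every branch closes (one shown): valid in S5.
S4-tableau for the negation ~(<>[]((~p & q) | ~p) -> ((~p & q) | ~p)):
1. ~(<>[]((~p & q) | ~p) -> ((~p & q) | ~p)), 0
2. <>[]((~p & q) | ~p), 0   [~->-rule on 1]
3. ~((~p & q) | ~p), 0   [~->-rule on 1]
4. ~(~p & q), 0   [~|-rule on 3]
5. p, 0   [~|-rule on 3]
6. ~q, 0   [~&-rule on 4 (branches; this branch)]
7. []((~p & q) | ~p), 1   [<>-rule on 2: fresh world 1, 0R1]
8. (~p & q) | ~p, 1   [[]-rule on 7 via 1R1]
9. ~p, 1   [|-rule on 8 (branches; this branch)]
Accessibility: 0R0, 0R1, 1R1
Complete open branch: countermodel on an S4-frame, so not valid in S4, nor in K, T (the same frame is also a K-frame and a T-frame).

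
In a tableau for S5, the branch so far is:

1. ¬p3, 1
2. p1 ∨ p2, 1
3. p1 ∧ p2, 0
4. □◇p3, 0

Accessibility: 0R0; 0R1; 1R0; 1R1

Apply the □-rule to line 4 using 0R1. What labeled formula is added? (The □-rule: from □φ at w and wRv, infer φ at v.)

◇p3, 1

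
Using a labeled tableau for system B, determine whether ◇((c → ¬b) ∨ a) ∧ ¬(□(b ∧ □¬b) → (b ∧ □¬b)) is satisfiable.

1. ◇((c → ¬b) ∨ a) ∧ ¬(□(b ∧ □¬b) → (b ∧ □¬b)), 0
2. ◇((c → ¬b) ∨ a), 0   [∧-rule on 1]
3. ¬(□(b ∧ □¬b) → (b ∧ □¬b)), 0   [∧-rule on 1]
4. □(b ∧ □¬b), 0   [¬→-rule on 3]
5. ¬(b ∧ □¬b), 0   [¬→-rule on 3]
6. b ∧ □¬b, 0   [□-rule on 4 via 0R0]
7. b, 0   [∧-rule on 6]
8. □¬b, 0   [∧-rule on 6]
9. ¬b, 0   [□-rule on 8 via 0R0]
Accessibility: 0R0
Branch closes: b and ¬b both at 0.
Every branch closes; the branch above is one of them.

Unsatisfiable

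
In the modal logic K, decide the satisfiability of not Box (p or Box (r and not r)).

1. not Box (p or Box (r and not r)), u
2. not (p or Box (r and not r)), v
3. not p, v
4. not Box (r and not r), v
5. not (r and not r), w
6. r, w
Accessibility: uRv, vRw

Satisfiable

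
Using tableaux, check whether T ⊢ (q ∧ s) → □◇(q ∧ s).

Not valid

Tableau for the negation ¬((q ∧ s) → □◇(q ∧ s)):
1. ¬((q ∧ s) → □◇(q ∧ s)), 0
2. q ∧ s, 0
3. ¬□◇(q ∧ s), 0
4. q, 0
5. s, 0
6. ¬◇(q ∧ s), 1
7. ¬(q ∧ s), 1
8. ¬s, 1
Accessibility: 0R0, 0R1, 1R1
The negation has an open branch (countermodel exists).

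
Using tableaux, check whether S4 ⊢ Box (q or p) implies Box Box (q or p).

Tableau for the negation not (Box (q or p) implies Box Box (q or p)):
1. not (Box (q or p) implies Box Box (q or p)), u
2. Box (q or p), u
3. not Box Box (q or p), u
4. q or p, u
5. p, u
6. not Box (q or p), v
7. q or p, v
8. p, v
9. not (q or p), w
10. not q, w
11. not p, w
12. q or p, w
13. p, w
Accessibility: uRu, uRv, uRw, vRv, vRw, wRw
Branch closes: p and not p both at w.
Every branch of the negation's tableau closes; the branch above is one of them.

Valid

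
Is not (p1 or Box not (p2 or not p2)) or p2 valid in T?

Not valid

Tableau for the negation not (not (p1 or Box not (p2 or not p2)) or p2):
1. not (not (p1 or Box not (p2 or not p2)) or p2), 0
2. p1 or Box not (p2 or not p2), 0
3. not p2, 0
4. p1, 0
Accessibility: 0R0
The negation has an open branch (countermodel exists).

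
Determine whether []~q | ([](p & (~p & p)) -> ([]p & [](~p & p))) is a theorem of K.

Valid in K

Tableau for the negation ~([]~q | ([](p & (~p & p)) -> ([]p & [](~p & p)))):
1. ~([]~q | ([](p & (~p & p)) -> ([]p & [](~p & p)))), u
2. ~[]~q, u
3. ~([](p & (~p & p)) -> ([]p & [](~p & p))), u
4. [](p & (~p & p)), u
5. ~([]p & [](~p & p)), u
6. ~[](~p & p), u
7. q, v
8. p & (~p & p), v
9. p, v
10. ~p & p, v
11. ~p, v
Accessibility: uRv
Branch closes: p and ~p both at v.
Every branch of the negation's tableau closes; the branch above is one of them.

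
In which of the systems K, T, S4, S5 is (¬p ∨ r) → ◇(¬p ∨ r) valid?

T-tableau for the negation ¬((¬p ∨ r) → ◇(¬p ∨ r)):
1. ¬((¬p ∨ r) → ◇(¬p ∨ r)), 0
2. ¬p ∨ r, 0   [¬→-rule on 1]
3. ¬◇(¬p ∨ r), 0   [¬→-rule on 1]
4. ¬(¬p ∨ r), 0   [¬◇-rule on 3 via 0R0]
5. p, 0   [¬∨-rule on 4]
6. ¬r, 0   [¬∨-rule on 4]
7. r, 0   [∨-rule on 2 (branches; this branch)]
Accessibility: 0R0
Branch closes: r and ¬r both at 0.
Every branch closes (one shown): valid in T, hence also in S4, S5 (every theorem of T is a theorem of S4 and S5).
K-tableau for the negation ¬((¬p ∨ r) → ◇(¬p ∨ r)):
1. ¬((¬p ∨ r) → ◇(¬p ∨ r)), 0
2. ¬p ∨ r, 0   [¬→-rule on 1]
3. ¬◇(¬p ∨ r), 0   [¬→-rule on 1]
4. r, 0   [∨-rule on 2 (branches; this branch)]
Complete open branch: countermodel on a K-frame, so not valid in K.

T, S4, S5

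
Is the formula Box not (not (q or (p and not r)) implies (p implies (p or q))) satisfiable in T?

1. Box not (not (q or (p and not r)) implies (p implies (p or q))), 0
2. not (not (q or (p and not r)) implies (p implies (p or q))), 0
3. not (q or (p and not r)), 0
4. not (p implies (p or q)), 0
5. not q, 0
6. not (p and not r), 0
7. p, 0
8. not (p or q), 0
9. not p, 0
Accessibility: 0R0
Branch closes: p and not p both at 0.
Every branch closes; the branch above is one of them.

Unsatisfiable (every branch closes)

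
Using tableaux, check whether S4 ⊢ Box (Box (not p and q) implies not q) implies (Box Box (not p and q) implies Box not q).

Tableau for the negation not (Box (Box (not p and q) implies not q) implies (Box Box (not p and q) implies Box not q)):
1. not (Box (Box (not p and q) implies not q) implies (Box Box (not p and q) implies Box not q)), u
2. Box (Box (not p and q) implies not q), u
3. not (Box Box (not p and q) implies Box not q), u
4. Box Box (not p and q), u
5. not Box not q, u
6. Box (not p and q) implies not q, u
7. Box (not p and q), u
8. not p and q, u
9. not p, u
10. q, u
11. not Box (not p and q), u
12. q, v
13. Box (not p and q) implies not q, v
14. Box (not p and q), v
15. not p and q, v
16. not p, v
17. not Box (not p and q), v
18. not (not p and q), w
19. Box (not p and q) implies not q, w
20. Box (not p and q), w
21. not p and q, w
22. not p, w
23. q, w
24. not q, w
Accessibility: uRu, uRv, uRw, vRv, wRw
Branch closes: q and not q both at w.
All branches of the negation close; one closing branch shown above.

Yes, valid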